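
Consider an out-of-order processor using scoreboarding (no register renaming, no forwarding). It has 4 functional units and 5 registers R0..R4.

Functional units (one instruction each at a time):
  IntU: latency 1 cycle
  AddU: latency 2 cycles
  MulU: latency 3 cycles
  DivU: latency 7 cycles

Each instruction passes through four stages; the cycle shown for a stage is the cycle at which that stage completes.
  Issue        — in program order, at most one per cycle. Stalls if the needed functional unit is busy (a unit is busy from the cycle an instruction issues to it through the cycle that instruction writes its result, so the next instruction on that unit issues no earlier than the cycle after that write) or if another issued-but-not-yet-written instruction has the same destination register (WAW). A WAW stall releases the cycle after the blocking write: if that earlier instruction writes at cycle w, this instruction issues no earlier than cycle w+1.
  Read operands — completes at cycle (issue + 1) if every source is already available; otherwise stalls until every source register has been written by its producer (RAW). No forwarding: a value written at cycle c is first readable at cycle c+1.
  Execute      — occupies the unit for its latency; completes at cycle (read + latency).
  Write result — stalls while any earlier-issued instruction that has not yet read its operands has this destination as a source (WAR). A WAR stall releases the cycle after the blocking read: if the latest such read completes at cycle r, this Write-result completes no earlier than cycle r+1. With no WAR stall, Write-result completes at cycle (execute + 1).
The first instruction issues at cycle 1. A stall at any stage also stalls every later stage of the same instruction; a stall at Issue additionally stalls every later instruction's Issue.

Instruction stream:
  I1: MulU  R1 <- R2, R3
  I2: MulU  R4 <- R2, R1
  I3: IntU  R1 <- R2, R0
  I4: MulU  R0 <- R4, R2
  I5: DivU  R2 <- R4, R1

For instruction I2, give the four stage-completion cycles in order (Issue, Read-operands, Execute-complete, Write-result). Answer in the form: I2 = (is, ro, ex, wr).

[1] issue I1 (MulU)
[2] I1 read-ops
[5] I1 finished on MulU
[6] I1→R1
[7] issue I2 (MulU)
[8] I2 read-ops; issue I3 (IntU)
[9] I3 read-ops
[10] I3 finished on IntU
[11] I2 finished on MulU; I3→R1
[12] I2→R4
[13] issue I4 (MulU)
[14] I4 read-ops; issue I5 (DivU)
[15] I5 read-ops
[17] I4 finished on MulU
[18] I4→R0
[22] I5 finished on DivU
[23] I5→R2

I2 = (7, 8, 11, 12)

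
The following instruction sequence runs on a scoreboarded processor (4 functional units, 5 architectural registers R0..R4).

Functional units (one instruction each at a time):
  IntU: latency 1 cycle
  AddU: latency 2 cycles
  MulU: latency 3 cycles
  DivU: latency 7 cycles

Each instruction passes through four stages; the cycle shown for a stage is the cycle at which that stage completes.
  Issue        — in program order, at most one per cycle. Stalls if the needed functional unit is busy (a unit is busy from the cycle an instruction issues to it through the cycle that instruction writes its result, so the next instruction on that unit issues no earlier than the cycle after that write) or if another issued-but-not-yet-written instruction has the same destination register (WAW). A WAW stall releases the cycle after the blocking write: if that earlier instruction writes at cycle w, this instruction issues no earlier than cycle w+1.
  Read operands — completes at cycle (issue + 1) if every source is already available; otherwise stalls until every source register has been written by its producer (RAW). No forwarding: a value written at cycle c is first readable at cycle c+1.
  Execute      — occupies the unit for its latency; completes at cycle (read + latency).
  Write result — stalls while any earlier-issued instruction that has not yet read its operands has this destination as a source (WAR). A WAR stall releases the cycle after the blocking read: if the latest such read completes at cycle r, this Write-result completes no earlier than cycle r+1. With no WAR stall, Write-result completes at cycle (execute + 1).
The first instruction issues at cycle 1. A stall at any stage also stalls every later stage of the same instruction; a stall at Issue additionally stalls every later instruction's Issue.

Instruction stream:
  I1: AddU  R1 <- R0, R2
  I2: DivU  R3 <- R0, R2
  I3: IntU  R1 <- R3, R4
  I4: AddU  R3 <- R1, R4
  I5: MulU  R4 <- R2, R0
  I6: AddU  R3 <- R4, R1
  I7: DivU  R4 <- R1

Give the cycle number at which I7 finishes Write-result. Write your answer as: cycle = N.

cycle = 29

I1 -> (1, 2, 4, 5)
I2 -> (2, 3, 10, 11)
I3 -> (6, 12, 13, 14)  // WAW R1: wait I1 write@5, RAW R3: wait I2 write@11
I4 -> (12, 15, 17, 18)  // WAW R3: wait I2 write@11, RAW R1: wait I3 write@14
I5 -> (13, 14, 17, 18)
I6 -> (19, 20, 22, 23)  // struct: AddU busy until I4 writes@18
I7 -> (20, 21, 28, 29)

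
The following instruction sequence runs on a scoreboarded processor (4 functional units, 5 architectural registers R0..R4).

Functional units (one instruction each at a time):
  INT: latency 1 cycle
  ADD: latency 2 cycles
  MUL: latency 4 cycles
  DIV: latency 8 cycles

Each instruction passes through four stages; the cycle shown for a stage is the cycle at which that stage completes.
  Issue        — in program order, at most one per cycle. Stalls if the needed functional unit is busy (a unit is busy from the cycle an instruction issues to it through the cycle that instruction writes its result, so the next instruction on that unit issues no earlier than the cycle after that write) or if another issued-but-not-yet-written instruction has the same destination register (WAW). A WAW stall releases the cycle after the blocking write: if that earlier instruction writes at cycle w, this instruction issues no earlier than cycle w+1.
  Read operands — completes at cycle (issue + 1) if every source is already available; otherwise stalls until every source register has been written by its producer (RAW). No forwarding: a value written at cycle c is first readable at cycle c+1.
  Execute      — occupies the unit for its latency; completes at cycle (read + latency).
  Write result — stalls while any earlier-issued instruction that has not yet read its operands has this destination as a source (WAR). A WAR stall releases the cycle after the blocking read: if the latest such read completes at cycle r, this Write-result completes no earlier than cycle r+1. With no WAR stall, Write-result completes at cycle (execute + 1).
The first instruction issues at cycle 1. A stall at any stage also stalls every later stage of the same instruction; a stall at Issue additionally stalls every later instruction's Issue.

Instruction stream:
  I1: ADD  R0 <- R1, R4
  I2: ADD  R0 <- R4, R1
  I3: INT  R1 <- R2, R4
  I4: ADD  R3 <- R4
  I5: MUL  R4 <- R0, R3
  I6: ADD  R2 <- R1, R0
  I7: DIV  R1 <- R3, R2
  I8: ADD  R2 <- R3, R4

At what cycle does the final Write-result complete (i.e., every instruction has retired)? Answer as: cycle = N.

cycle 1: I1 issues→ADD
cycle 2: I1 reads
cycle 4: I1 exec-done
cycle 5: I1 writes R0
cycle 6: I2 issues→ADD
cycle 7: I2 reads; I3 issues→INT
cycle 8: I3 reads
cycle 9: I2 exec-done; I3 exec-done
cycle 10: I2 writes R0; I3 writes R1
cycle 11: I4 issues→ADD
cycle 12: I4 reads; I5 issues→MUL
cycle 14: I4 exec-done
cycle 15: I4 writes R3
cycle 16: I5 reads; I6 issues→ADD
cycle 17: I6 reads; I7 issues→DIV
cycle 19: I6 exec-done
cycle 20: I5 exec-done; I6 writes R2
cycle 21: I5 writes R4; I7 reads; I8 issues→ADD
cycle 22: I8 reads
cycle 24: I8 exec-done
cycle 25: I8 writes R2
cycle 29: I7 exec-done
cycle 30: I7 writes R1

cycle = 30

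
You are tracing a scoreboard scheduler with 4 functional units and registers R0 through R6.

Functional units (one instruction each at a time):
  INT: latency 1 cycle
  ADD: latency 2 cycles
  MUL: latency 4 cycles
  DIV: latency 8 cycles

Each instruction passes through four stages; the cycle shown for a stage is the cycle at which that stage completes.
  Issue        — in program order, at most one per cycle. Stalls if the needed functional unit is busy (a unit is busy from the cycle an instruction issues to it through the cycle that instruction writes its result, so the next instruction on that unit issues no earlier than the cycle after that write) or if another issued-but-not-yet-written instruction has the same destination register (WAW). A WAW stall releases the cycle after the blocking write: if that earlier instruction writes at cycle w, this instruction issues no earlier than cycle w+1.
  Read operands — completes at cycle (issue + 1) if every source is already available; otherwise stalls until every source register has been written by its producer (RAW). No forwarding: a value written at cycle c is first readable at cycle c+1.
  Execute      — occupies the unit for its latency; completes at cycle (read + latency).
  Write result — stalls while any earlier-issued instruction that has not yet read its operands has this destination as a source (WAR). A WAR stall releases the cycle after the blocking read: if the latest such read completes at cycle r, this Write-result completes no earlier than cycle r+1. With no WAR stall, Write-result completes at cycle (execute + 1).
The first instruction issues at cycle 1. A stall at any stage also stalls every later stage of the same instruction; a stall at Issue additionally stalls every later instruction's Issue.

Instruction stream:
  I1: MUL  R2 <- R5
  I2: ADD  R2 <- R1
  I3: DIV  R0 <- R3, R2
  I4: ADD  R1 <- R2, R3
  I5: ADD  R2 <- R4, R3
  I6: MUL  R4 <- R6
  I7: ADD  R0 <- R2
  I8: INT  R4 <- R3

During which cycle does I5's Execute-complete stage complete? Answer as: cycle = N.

cycle = 21

cycle 1: I1 issues→MUL
cycle 2: I1 reads
cycle 6: I1 exec-done
cycle 7: I1 writes R2
cycle 8: I2 issues→ADD
cycle 9: I2 reads; I3 issues→DIV
cycle 11: I2 exec-done
cycle 12: I2 writes R2
cycle 13: I3 reads; I4 issues→ADD
cycle 14: I4 reads
cycle 16: I4 exec-done
cycle 17: I4 writes R1
cycle 18: I5 issues→ADD
cycle 19: I5 reads; I6 issues→MUL
cycle 20: I6 reads
cycle 21: I3 exec-done; I5 exec-done
cycle 22: I3 writes R0; I5 writes R2
cycle 23: I7 issues→ADD
cycle 24: I6 exec-done; I7 reads
cycle 25: I6 writes R4
cycle 26: I7 exec-done; I8 issues→INT
cycle 27: I7 writes R0; I8 reads
cycle 28: I8 exec-done
cycle 29: I8 writes R4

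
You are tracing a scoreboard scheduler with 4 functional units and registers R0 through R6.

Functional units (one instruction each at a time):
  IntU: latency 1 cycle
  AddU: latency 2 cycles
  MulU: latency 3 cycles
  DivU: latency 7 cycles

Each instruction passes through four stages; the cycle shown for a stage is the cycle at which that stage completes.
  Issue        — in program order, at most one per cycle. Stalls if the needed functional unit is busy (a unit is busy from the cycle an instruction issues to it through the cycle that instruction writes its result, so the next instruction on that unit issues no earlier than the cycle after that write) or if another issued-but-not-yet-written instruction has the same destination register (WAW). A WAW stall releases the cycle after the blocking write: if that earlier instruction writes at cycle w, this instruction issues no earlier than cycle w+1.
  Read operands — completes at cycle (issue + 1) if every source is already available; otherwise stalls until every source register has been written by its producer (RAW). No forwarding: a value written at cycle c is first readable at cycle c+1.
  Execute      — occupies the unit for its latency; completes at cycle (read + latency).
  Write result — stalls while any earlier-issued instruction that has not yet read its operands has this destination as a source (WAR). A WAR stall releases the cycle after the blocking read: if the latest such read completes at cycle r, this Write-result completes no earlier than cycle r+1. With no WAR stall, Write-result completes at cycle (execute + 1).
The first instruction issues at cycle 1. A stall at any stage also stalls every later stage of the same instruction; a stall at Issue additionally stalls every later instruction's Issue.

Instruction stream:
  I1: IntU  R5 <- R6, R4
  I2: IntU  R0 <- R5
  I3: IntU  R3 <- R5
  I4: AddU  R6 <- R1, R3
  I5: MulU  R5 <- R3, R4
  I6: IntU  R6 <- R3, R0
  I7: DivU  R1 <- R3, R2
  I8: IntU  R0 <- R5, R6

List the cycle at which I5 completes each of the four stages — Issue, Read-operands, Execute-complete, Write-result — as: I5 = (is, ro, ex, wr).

I5 = (11, 13, 16, 17)

1) issue 1, read 2, done 3, write 4
2) issue 5, read 6, done 7, write 8  <struct: IntU busy until I1 writes@4>
3) issue 9, read 10, done 11, write 12  <struct: IntU busy until I2 writes@8>
4) issue 10, read 13, done 15, write 16  <RAW R3: wait I3 write@12>
5) issue 11, read 13, done 16, write 17  <RAW R3: wait I3 write@12>
6) issue 17, read 18, done 19, write 20  <WAW R6: wait I4 write@16>
7) issue 18, read 19, done 26, write 27
8) issue 21, read 22, done 23, write 24  <struct: IntU busy until I6 writes@20>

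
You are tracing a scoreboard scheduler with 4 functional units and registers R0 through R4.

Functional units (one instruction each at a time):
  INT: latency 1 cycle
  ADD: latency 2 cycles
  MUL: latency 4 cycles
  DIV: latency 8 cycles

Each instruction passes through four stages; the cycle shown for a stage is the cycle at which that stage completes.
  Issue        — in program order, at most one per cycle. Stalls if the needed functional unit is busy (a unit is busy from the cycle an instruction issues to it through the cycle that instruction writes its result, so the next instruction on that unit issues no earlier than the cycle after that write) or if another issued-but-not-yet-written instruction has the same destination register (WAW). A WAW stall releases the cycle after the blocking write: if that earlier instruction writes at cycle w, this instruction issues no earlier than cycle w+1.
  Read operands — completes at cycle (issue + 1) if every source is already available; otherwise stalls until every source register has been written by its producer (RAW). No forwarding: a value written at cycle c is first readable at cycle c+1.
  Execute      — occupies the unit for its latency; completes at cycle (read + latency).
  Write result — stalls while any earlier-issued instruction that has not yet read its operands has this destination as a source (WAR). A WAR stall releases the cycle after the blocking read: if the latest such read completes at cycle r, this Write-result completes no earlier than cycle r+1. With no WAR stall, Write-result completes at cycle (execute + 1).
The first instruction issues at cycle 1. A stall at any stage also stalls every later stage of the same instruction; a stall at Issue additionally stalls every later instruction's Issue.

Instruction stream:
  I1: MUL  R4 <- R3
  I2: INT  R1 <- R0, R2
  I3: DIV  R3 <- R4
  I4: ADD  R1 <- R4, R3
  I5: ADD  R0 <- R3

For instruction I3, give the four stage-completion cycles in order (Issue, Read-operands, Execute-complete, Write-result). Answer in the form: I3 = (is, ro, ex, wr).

I3 = (3, 8, 16, 17)

I1  is:1  ro:2  ex:6  wr:7
I2  is:2  ro:3  ex:4  wr:5
I3  is:3  ro:8  ex:16  wr:17  — RAW R4: wait I1 write@7
I4  is:6  ro:18  ex:20  wr:21  — WAW R1: wait I2 write@5, RAW R3: wait I3 write@17
I5  is:22  ro:23  ex:25  wr:26  — struct: ADD busy until I4 writes@21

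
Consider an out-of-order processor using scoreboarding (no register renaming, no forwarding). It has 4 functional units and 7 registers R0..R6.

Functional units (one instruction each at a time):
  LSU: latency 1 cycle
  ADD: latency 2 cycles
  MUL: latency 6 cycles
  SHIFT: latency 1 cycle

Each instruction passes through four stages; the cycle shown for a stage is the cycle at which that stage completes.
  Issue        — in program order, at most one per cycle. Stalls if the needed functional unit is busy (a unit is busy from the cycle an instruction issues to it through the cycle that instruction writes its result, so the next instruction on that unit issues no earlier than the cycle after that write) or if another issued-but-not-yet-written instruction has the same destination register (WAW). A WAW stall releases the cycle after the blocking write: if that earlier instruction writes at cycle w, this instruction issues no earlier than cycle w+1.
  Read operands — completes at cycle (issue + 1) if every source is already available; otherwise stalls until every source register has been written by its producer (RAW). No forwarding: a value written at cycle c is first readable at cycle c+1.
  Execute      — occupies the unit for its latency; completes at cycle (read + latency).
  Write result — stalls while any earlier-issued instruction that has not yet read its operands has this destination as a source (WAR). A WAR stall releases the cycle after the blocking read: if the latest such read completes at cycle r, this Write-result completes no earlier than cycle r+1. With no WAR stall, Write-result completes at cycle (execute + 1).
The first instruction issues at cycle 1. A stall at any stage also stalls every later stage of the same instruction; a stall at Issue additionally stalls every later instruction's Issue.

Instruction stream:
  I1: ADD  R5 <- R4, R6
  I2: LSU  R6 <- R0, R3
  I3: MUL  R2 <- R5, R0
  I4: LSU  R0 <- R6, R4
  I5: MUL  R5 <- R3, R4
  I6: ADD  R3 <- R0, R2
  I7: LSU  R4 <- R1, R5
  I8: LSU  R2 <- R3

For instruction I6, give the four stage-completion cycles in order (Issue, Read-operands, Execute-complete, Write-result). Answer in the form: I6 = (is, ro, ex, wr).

I6 = (15, 16, 18, 19)

[1] issue I1 (ADD)
[2] I1 read-ops; issue I2 (LSU)
[3] I2 read-ops; issue I3 (MUL)
[4] I1 finished on ADD; I2 finished on LSU
[5] I1→R5; I2→R6
[6] I3 read-ops; issue I4 (LSU)
[7] I4 read-ops
[8] I4 finished on LSU
[9] I4→R0
[12] I3 finished on MUL
[13] I3→R2
[14] issue I5 (MUL)
[15] I5 read-ops; issue I6 (ADD)
[16] I6 read-ops; issue I7 (LSU)
[18] I6 finished on ADD
[19] I6→R3
[21] I5 finished on MUL
[22] I5→R5
[23] I7 read-ops
[24] I7 finished on LSU
[25] I7→R4
[26] issue I8 (LSU)
[27] I8 read-ops
[28] I8 finished on LSU
[29] I8→R2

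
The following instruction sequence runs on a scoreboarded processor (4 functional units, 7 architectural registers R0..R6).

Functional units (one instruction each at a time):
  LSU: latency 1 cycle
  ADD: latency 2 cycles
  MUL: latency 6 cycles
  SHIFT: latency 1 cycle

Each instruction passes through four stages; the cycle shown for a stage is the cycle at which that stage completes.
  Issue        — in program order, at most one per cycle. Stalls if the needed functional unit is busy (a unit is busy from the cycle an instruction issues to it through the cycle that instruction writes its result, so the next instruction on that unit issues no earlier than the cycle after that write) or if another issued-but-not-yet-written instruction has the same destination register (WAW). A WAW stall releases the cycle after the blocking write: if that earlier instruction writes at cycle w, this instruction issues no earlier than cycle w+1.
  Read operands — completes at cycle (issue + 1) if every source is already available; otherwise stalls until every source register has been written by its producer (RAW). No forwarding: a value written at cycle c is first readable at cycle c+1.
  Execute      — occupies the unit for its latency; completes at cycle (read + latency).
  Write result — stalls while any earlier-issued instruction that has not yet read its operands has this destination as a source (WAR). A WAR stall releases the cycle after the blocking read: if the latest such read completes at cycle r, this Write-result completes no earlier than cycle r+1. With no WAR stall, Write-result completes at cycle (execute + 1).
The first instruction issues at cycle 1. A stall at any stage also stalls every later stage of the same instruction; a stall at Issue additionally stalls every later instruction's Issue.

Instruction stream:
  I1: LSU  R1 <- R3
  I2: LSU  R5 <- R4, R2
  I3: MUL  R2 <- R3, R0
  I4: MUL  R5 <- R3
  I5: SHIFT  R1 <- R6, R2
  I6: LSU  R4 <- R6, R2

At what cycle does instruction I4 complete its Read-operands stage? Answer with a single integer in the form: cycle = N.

cycle = 16

cycle 1: I1 issues→LSU
cycle 2: I1 reads
cycle 3: I1 exec-done
cycle 4: I1 writes R1
cycle 5: I2 issues→LSU
cycle 6: I2 reads · I3 issues→MUL
cycle 7: I2 exec-done · I3 reads
cycle 8: I2 writes R5
cycle 13: I3 exec-done
cycle 14: I3 writes R2
cycle 15: I4 issues→MUL
cycle 16: I4 reads · I5 issues→SHIFT
cycle 17: I5 reads · I6 issues→LSU
cycle 18: I5 exec-done · I6 reads
cycle 19: I5 writes R1 · I6 exec-done
cycle 20: I6 writes R4
cycle 22: I4 exec-done
cycle 23: I4 writes R5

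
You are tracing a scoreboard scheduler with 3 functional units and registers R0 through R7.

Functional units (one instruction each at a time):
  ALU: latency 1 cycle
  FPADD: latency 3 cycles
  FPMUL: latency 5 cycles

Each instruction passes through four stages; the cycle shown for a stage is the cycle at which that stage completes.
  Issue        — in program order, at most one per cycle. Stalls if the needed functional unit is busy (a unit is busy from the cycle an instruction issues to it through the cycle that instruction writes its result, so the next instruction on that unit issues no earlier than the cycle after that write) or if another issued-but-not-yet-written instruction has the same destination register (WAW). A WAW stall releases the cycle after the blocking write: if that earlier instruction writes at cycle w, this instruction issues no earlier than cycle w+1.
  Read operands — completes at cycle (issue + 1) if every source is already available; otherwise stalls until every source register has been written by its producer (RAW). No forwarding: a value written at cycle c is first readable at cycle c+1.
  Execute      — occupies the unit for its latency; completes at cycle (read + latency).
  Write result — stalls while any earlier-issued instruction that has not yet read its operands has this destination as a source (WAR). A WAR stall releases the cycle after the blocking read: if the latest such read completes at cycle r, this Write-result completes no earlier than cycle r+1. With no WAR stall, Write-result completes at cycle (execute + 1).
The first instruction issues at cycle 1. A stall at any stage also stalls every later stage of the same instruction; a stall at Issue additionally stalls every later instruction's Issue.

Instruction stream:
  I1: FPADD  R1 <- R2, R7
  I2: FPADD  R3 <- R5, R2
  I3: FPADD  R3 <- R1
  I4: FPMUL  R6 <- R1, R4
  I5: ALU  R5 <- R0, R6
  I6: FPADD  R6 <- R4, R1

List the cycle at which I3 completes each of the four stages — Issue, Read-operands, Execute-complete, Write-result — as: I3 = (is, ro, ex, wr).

[1] I1 issues→FPADD
[2] I1 reads
[5] I1 exec-done
[6] I1 writes R1
[7] I2 issues→FPADD
[8] I2 reads
[11] I2 exec-done
[12] I2 writes R3
[13] I3 issues→FPADD
[14] I3 reads · I4 issues→FPMUL
[15] I4 reads · I5 issues→ALU
[17] I3 exec-done
[18] I3 writes R3
[20] I4 exec-done
[21] I4 writes R6
[22] I5 reads · I6 issues→FPADD
[23] I5 exec-done · I6 reads
[24] I5 writes R5
[26] I6 exec-done
[27] I6 writes R6

I3 = (13, 14, 17, 18)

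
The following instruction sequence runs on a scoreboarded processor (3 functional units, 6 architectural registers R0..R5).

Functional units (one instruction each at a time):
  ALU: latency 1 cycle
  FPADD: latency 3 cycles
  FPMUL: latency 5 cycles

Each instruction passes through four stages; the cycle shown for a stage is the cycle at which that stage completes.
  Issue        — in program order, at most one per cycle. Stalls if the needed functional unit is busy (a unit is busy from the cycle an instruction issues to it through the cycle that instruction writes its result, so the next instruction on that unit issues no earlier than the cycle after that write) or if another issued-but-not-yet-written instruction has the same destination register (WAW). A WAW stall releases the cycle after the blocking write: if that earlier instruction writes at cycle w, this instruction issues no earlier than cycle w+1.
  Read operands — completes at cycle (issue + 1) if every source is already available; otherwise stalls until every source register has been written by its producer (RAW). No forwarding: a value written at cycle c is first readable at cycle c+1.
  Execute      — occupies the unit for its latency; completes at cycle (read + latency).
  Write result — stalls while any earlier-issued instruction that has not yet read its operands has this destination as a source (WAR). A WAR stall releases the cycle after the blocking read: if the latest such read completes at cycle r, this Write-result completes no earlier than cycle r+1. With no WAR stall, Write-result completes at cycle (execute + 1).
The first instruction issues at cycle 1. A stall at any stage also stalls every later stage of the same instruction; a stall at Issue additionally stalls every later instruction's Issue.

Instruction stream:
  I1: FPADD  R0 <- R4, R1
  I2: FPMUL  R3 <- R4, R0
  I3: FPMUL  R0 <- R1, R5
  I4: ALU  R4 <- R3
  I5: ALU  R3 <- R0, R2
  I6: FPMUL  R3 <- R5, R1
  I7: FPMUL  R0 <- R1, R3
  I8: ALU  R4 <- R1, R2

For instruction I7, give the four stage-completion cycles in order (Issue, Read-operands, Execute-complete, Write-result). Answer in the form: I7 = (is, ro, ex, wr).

I7 = (33, 34, 39, 40)

[1] I1 issues→FPADD
[2] I1 reads; I2 issues→FPMUL
[5] I1 exec-done
[6] I1 writes R0
[7] I2 reads
[12] I2 exec-done
[13] I2 writes R3
[14] I3 issues→FPMUL
[15] I3 reads; I4 issues→ALU
[16] I4 reads
[17] I4 exec-done
[18] I4 writes R4
[19] I5 issues→ALU
[20] I3 exec-done
[21] I3 writes R0
[22] I5 reads
[23] I5 exec-done
[24] I5 writes R3
[25] I6 issues→FPMUL
[26] I6 reads
[31] I6 exec-done
[32] I6 writes R3
[33] I7 issues→FPMUL
[34] I7 reads; I8 issues→ALU
[35] I8 reads
[36] I8 exec-done
[37] I8 writes R4
[39] I7 exec-done
[40] I7 writes R0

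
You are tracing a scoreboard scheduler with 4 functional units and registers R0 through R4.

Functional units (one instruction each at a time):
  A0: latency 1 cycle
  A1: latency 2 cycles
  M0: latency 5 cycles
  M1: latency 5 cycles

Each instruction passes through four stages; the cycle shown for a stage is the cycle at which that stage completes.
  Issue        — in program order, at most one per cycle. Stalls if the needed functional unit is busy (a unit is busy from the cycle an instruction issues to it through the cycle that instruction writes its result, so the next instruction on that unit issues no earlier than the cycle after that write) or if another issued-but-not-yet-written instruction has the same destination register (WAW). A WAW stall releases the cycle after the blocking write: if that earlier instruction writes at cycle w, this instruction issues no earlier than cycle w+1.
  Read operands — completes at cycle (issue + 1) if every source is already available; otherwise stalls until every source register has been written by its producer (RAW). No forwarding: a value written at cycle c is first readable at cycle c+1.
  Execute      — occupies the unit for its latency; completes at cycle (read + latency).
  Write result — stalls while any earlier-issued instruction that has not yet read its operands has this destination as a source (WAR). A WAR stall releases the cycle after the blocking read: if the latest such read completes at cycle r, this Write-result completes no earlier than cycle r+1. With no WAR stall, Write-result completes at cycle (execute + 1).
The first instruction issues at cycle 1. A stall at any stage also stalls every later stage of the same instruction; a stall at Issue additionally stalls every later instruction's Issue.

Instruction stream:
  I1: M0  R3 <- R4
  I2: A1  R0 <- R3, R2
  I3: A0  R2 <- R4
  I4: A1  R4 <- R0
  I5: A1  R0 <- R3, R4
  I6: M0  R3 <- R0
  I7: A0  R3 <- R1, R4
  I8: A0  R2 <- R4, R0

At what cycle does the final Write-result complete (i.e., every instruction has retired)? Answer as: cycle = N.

cycle 1: issue I1 (M0)
cycle 2: I1 read-ops | issue I2 (A1)
cycle 3: issue I3 (A0)
cycle 4: I3 read-ops
cycle 5: I3 finished on A0
cycle 7: I1 finished on M0
cycle 8: I1→R3
cycle 9: I2 read-ops
cycle 10: I3→R2
cycle 11: I2 finished on A1
cycle 12: I2→R0
cycle 13: issue I4 (A1)
cycle 14: I4 read-ops
cycle 16: I4 finished on A1
cycle 17: I4→R4
cycle 18: issue I5 (A1)
cycle 19: I5 read-ops | issue I6 (M0)
cycle 21: I5 finished on A1
cycle 22: I5→R0
cycle 23: I6 read-ops
cycle 28: I6 finished on M0
cycle 29: I6→R3
cycle 30: issue I7 (A0)
cycle 31: I7 read-ops
cycle 32: I7 finished on A0
cycle 33: I7→R3
cycle 34: issue I8 (A0)
cycle 35: I8 read-ops
cycle 36: I8 finished on A0
cycle 37: I8→R2

cycle = 37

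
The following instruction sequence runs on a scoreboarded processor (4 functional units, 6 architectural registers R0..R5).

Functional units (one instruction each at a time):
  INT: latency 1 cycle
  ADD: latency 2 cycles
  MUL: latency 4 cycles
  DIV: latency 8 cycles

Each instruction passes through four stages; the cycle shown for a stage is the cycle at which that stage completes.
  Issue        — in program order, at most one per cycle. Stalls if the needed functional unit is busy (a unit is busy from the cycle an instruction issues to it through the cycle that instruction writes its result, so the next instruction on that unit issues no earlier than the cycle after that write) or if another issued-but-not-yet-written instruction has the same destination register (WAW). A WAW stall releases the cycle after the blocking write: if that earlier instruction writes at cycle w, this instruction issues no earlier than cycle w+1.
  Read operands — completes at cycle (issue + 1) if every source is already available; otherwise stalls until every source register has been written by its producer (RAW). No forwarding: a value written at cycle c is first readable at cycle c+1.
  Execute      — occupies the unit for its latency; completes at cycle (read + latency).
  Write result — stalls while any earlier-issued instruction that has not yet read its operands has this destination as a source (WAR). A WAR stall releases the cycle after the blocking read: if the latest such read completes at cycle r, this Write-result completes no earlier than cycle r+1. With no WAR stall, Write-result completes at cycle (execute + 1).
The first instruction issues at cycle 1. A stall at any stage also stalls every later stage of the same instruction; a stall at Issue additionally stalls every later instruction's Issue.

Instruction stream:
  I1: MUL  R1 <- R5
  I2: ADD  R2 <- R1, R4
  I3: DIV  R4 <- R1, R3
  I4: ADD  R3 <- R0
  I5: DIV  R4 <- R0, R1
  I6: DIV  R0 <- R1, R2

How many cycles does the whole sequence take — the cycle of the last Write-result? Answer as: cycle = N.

cycle = 39

I1  is:1  ro:2  ex:6  wr:7
I2  is:2  ro:8  ex:10  wr:11  — RAW R1: wait I1 write@7
I3  is:3  ro:8  ex:16  wr:17  — RAW R1: wait I1 write@7
I4  is:12  ro:13  ex:15  wr:16  — struct: ADD busy until I2 writes@11
I5  is:18  ro:19  ex:27  wr:28  — struct: DIV busy until I3 writes@17
I6  is:29  ro:30  ex:38  wr:39  — struct: DIV busy until I5 writes@28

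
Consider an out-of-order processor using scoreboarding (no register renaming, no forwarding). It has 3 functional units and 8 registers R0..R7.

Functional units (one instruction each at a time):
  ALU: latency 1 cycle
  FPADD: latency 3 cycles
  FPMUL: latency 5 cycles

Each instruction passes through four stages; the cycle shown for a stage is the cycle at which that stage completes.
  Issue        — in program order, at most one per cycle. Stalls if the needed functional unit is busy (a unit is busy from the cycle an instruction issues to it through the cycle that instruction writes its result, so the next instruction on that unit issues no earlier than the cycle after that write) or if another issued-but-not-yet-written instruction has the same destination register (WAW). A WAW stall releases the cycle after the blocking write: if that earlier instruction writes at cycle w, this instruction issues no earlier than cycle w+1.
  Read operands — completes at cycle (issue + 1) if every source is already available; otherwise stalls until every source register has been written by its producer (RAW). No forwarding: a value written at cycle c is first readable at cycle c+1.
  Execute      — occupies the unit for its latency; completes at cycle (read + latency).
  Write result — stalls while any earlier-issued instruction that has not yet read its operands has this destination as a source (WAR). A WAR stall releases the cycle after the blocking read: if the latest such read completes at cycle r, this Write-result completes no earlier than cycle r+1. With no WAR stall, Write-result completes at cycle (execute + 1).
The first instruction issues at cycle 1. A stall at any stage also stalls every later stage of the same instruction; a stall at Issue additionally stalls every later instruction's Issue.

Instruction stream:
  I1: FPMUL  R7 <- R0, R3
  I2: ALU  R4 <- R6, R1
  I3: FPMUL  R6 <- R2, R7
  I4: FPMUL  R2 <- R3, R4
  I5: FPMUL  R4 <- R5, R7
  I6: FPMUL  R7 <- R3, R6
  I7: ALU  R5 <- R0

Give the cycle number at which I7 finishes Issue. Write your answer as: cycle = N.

1) issue 1, read 2, done 7, write 8
2) issue 2, read 3, done 4, write 5
3) issue 9, read 10, done 15, write 16  <struct: FPMUL busy until I1 writes@8>
4) issue 17, read 18, done 23, write 24  <struct: FPMUL busy until I3 writes@16>
5) issue 25, read 26, done 31, write 32  <struct: FPMUL busy until I4 writes@24>
6) issue 33, read 34, done 39, write 40  <struct: FPMUL busy until I5 writes@32>
7) issue 34, read 35, done 36, write 37

cycle = 34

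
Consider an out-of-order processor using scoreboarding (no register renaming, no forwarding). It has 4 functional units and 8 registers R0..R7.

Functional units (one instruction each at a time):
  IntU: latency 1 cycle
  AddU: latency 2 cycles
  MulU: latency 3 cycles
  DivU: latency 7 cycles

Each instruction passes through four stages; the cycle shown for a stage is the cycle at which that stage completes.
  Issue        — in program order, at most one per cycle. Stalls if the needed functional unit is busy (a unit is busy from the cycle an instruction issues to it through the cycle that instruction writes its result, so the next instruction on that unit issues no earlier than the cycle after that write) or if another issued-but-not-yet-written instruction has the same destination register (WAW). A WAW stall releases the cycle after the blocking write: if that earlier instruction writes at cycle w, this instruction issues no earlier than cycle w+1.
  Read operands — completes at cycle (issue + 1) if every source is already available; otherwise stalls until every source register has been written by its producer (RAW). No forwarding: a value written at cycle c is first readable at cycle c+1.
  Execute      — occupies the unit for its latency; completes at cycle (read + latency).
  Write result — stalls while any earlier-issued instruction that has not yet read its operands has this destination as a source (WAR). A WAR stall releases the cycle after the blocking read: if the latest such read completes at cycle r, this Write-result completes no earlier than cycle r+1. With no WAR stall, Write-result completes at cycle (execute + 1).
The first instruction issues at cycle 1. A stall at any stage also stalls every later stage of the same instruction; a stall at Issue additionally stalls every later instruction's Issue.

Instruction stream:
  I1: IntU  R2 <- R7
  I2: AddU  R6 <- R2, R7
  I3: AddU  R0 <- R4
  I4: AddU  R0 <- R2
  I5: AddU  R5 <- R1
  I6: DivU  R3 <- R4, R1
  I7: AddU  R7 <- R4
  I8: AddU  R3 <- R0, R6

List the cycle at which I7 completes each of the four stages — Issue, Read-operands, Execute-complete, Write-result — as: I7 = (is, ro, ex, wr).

I7 = (24, 25, 27, 28)

[I1] 1/2/3/4
[I2] 2/5/7/8  (RAW R2: wait I1 write@4)
[I3] 9/10/12/13  (struct: AddU busy until I2 writes@8)
[I4] 14/15/17/18  (struct: AddU busy until I3 writes@13)
[I5] 19/20/22/23  (struct: AddU busy until I4 writes@18)
[I6] 20/21/28/29
[I7] 24/25/27/28  (struct: AddU busy until I5 writes@23)
[I8] 30/31/33/34  (WAW R3: wait I6 write@29)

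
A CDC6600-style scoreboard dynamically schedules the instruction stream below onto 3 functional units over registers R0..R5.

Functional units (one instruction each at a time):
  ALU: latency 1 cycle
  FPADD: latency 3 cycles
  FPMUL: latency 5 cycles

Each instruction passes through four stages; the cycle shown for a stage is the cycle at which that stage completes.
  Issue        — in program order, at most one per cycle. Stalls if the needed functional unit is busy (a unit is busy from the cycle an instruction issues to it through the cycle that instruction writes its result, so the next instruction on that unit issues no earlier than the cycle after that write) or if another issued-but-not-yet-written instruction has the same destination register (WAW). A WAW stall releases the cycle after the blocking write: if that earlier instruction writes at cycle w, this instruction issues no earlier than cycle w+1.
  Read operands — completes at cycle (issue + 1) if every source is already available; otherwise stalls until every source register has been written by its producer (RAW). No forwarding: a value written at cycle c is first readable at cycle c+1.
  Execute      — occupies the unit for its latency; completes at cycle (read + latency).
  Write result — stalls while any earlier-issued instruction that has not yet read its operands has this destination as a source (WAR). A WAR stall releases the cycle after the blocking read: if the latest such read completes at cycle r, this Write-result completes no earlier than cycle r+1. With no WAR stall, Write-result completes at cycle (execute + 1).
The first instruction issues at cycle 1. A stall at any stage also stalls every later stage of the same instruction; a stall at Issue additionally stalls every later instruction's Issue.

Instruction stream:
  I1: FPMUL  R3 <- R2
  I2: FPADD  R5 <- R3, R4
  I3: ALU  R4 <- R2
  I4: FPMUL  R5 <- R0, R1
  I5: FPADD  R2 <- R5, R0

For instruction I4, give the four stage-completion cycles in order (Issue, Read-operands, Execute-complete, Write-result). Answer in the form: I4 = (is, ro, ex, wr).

  I1 | 1 | 2 | 7 | 8
  I2 | 2 | 9 | 12 | 13   RAW R3: wait I1 write@8
  I3 | 3 | 4 | 5 | 10   WAR R4: wait I2 read@9
  I4 | 14 | 15 | 20 | 21   WAW R5: wait I2 write@13
  I5 | 15 | 22 | 25 | 26   RAW R5: wait I4 write@21

I4 = (14, 15, 20, 21)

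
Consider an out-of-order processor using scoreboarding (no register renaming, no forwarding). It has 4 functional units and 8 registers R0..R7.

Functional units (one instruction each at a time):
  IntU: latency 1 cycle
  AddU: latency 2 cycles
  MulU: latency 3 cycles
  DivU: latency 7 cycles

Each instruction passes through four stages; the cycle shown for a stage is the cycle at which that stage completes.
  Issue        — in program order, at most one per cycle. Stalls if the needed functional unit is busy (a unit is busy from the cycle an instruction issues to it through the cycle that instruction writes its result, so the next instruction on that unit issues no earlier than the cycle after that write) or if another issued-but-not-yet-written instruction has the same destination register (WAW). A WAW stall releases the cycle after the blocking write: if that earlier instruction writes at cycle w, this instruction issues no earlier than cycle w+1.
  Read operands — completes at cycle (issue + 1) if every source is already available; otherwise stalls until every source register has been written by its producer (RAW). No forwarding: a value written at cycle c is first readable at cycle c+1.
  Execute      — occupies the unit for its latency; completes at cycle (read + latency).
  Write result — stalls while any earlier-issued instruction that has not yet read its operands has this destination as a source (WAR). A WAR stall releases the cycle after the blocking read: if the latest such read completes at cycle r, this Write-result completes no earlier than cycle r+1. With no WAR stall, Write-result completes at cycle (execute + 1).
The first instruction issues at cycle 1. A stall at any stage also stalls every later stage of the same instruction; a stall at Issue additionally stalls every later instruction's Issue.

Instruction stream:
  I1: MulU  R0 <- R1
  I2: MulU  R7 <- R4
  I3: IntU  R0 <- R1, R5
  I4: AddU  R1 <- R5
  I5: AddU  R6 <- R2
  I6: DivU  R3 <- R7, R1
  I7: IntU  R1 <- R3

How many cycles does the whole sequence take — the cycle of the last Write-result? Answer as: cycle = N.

I1  is:1  ro:2  ex:5  wr:6
I2  is:7  ro:8  ex:11  wr:12  — struct: MulU busy until I1 writes@6
I3  is:8  ro:9  ex:10  wr:11
I4  is:9  ro:10  ex:12  wr:13
I5  is:14  ro:15  ex:17  wr:18  — struct: AddU busy until I4 writes@13
I6  is:15  ro:16  ex:23  wr:24
I7  is:16  ro:25  ex:26  wr:27  — RAW R3: wait I6 write@24

cycle = 27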